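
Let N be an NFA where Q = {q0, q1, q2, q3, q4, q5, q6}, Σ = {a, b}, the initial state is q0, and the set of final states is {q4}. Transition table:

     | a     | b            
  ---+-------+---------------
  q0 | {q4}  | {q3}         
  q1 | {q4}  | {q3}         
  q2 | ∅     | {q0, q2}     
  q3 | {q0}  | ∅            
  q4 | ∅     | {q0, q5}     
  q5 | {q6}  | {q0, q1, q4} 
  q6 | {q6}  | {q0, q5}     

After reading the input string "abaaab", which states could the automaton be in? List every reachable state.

Start in {q0}.
Read 'a': {q0} → {q4}.
Read 'b': {q4} → {q0, q5}.
Read 'a': {q0, q5} → {q4, q6}.
Read 'a': {q4, q6} → {q6}.
Read 'a': {q6} → {q6}.
Read 'b': {q6} → {q0, q5}.

{q0, q5}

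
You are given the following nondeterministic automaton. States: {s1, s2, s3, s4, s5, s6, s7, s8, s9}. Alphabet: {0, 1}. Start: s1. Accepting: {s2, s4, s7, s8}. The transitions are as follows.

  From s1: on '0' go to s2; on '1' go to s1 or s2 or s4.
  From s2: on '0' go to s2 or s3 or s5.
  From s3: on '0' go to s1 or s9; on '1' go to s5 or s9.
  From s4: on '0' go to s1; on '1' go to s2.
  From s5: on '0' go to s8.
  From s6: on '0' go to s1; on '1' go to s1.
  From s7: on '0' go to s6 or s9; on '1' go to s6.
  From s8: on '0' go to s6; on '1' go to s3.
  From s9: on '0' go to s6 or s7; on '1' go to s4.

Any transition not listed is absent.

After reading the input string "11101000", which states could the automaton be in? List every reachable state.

Start in {s1}.
Read '1': s1→{s1, s2, s4}; now {s1, s2, s4}.
Read '1': s1→{s1, s2, s4}, s2→∅, s4→{s2}; now {s1, s2, s4}.
Read '1': s1→{s1, s2, s4}, s2→∅, s4→{s2}; now {s1, s2, s4}.
Read '0': s1→{s2}, s2→{s2, s3, s5}, s4→{s1}; now {s1, s2, s3, s5}.
Read '1': s1→{s1, s2, s4}, s2→∅, s3→{s5, s9}, s5→∅; now {s1, s2, s4, s5, s9}.
Read '0': s1→{s2}, s2→{s2, s3, s5}, s4→{s1}, s5→{s8}, s9→{s6, s7}; now {s1, s2, s3, s5, s6, s7, s8}.
Read '0': s1→{s2}, s2→{s2, s3, s5}, s3→{s1, s9}, s5→{s8}, s6→{s1}, s7→{s6, s9}, s8→{s6}; now {s1, s2, s3, s5, s6, s8, s9}.
Read '0': s1→{s2}, s2→{s2, s3, s5}, s3→{s1, s9}, s5→{s8}, s6→{s1}, s8→{s6}, s9→{s6, s7}; now {s1, s2, s3, s5, s6, s7, s8, s9}.

{s1, s2, s3, s5, s6, s7, s8, s9}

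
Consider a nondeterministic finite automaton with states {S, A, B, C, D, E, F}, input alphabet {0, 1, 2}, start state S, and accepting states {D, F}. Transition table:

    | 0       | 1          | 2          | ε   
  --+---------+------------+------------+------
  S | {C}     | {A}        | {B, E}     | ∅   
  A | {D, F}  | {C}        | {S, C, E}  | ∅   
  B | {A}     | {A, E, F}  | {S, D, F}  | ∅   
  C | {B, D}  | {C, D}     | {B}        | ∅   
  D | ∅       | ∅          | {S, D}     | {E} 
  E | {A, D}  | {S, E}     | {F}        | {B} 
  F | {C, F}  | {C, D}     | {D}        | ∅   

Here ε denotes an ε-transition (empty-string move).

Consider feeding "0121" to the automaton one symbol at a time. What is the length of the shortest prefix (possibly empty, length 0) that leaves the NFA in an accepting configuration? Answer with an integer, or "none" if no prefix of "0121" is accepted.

2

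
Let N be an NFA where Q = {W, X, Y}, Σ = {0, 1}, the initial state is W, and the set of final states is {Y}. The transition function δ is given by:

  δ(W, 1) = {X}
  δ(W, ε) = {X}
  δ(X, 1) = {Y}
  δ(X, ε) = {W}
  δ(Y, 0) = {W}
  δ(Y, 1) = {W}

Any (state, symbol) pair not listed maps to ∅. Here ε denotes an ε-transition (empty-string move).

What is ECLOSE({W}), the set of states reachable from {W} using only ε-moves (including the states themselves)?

{W, X}

Begin with {W}.
ε-move W → X; add X.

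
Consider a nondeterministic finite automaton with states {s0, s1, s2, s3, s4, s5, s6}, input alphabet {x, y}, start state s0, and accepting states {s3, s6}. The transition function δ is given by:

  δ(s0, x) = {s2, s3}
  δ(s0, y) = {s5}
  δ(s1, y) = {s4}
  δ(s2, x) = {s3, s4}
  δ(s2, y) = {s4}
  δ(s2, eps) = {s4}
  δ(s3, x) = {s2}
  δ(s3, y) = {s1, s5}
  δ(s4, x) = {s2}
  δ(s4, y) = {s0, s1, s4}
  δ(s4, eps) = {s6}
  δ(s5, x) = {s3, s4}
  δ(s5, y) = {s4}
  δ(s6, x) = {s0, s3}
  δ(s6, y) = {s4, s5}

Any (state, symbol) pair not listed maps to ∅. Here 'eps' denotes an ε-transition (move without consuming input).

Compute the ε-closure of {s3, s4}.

Begin with {s3, s4}.
ε-move s4 → s6; add s6.

{s3, s4, s6}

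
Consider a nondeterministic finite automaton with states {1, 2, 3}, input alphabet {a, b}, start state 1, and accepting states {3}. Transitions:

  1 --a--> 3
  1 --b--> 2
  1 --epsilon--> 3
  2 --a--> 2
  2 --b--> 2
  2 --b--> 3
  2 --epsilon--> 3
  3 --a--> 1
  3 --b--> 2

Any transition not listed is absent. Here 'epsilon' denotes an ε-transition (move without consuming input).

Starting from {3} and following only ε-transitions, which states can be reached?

{3}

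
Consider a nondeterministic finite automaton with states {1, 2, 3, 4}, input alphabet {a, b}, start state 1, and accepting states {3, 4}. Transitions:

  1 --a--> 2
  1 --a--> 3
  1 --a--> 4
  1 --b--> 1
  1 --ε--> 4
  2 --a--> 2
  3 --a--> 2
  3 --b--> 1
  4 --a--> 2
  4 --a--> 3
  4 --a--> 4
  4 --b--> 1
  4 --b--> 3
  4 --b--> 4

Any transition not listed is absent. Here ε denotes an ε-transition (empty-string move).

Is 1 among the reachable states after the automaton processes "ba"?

No

Start: ε-closure({1}) = {1, 4}.
Read 'b': 1→{1}, 4→{1, 3, 4}; now {1, 3, 4}.
Read 'a': 1→{2, 3, 4}, 3→{2}, 4→{2, 3, 4}; now {2, 3, 4}.
State 1 is not in {2, 3, 4}.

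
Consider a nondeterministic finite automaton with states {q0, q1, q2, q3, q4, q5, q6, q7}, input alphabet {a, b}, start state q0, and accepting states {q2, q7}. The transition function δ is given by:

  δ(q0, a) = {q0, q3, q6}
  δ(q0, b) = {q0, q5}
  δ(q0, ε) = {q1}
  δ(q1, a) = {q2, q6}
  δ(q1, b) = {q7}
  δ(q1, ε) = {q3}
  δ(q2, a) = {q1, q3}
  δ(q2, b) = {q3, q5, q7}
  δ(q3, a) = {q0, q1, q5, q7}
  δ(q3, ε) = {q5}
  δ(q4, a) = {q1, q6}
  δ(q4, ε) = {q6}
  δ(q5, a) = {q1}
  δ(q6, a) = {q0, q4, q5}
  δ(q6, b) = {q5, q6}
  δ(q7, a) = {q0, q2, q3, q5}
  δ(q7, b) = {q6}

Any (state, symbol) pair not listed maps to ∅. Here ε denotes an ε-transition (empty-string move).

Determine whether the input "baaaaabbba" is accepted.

Start: ε-closure({q0}) = {q0, q1, q3, q5}.
Read 'b': q0→{q0, q5}, q1→{q7}, q3→∅, q5→∅; union {q0, q5, q7}; ε-closure = {q0, q1, q3, q5, q7}.
Read 'a': q0→{q0, q3, q6}, q1→{q2, q6}, q3→{q0, q1, q5, q7}, q5→{q1}, q7→{q0, q2, q3, q5}; now {q0, q1, q2, q3, q5, q6, q7}.
Read 'a': q0→{q0, q3, q6}, q1→{q2, q6}, q2→{q1, q3}, q3→{q0, q1, q5, q7}, q5→{q1}, q6→{q0, q4, q5}, q7→{q0, q2, q3, q5}; now {q0, q1, q2, q3, q4, q5, q6, q7}.
Read 'a': q0→{q0, q3, q6}, q1→{q2, q6}, q2→{q1, q3}, q3→{q0, q1, q5, q7}, q4→{q1, q6}, q5→{q1}, q6→{q0, q4, q5}, q7→{q0, q2, q3, q5}; now {q0, q1, q2, q3, q4, q5, q6, q7}.
Read 'a': q0→{q0, q3, q6}, q1→{q2, q6}, q2→{q1, q3}, q3→{q0, q1, q5, q7}, q4→{q1, q6}, q5→{q1}, q6→{q0, q4, q5}, q7→{q0, q2, q3, q5}; now {q0, q1, q2, q3, q4, q5, q6, q7}.
Read 'a': q0→{q0, q3, q6}, q1→{q2, q6}, q2→{q1, q3}, q3→{q0, q1, q5, q7}, q4→{q1, q6}, q5→{q1}, q6→{q0, q4, q5}, q7→{q0, q2, q3, q5}; now {q0, q1, q2, q3, q4, q5, q6, q7}.
Read 'b': q0→{q0, q5}, q1→{q7}, q2→{q3, q5, q7}, q3→∅, q4→∅, q5→∅, q6→{q5, q6}, q7→{q6}; union {q0, q3, q5, q6, q7}; ε-closure = {q0, q1, q3, q5, q6, q7}.
Read 'b': q0→{q0, q5}, q1→{q7}, q3→∅, q5→∅, q6→{q5, q6}, q7→{q6}; union {q0, q5, q6, q7}; ε-closure = {q0, q1, q3, q5, q6, q7}.
Read 'b': q0→{q0, q5}, q1→{q7}, q3→∅, q5→∅, q6→{q5, q6}, q7→{q6}; union {q0, q5, q6, q7}; ε-closure = {q0, q1, q3, q5, q6, q7}.
Read 'a': q0→{q0, q3, q6}, q1→{q2, q6}, q3→{q0, q1, q5, q7}, q5→{q1}, q6→{q0, q4, q5}, q7→{q0, q2, q3, q5}; now {q0, q1, q2, q3, q4, q5, q6, q7}.
The final set {q0, q1, q2, q3, q4, q5, q6, q7} contains the accepting states q2, q7.

Yes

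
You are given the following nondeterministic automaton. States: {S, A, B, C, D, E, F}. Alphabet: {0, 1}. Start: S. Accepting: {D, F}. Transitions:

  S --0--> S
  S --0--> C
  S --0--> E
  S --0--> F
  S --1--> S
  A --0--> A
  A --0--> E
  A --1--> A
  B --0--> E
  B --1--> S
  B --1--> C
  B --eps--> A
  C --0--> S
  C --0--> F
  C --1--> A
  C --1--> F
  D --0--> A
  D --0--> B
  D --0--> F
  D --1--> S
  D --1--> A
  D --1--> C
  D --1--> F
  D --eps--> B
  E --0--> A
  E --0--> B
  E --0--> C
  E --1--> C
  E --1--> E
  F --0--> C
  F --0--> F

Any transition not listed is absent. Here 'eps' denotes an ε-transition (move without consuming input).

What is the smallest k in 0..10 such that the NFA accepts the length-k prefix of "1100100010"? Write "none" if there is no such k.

3

Start in {S}.
Read '1': {S} → {S}.
Read '1': {S} → {S}.
Read '0': {S} → {S, C, E, F}.
None of the earlier sets intersect F, but {S, C, E, F} does.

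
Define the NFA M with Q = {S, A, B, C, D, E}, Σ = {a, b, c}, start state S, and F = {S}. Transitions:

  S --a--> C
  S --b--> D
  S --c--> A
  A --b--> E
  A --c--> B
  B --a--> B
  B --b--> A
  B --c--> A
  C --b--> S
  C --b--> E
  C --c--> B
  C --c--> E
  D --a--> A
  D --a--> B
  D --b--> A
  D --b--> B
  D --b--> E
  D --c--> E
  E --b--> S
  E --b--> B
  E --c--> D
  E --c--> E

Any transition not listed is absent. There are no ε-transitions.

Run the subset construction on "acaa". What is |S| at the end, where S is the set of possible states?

1

Start in {S}.
Read 'a': S→{C}; now {C}.
Read 'c': C→{B, E}; now {B, E}.
Read 'a': B→{B}, E→∅; now {B}.
Read 'a': B→{B}; now {B}.
That set has 1 state.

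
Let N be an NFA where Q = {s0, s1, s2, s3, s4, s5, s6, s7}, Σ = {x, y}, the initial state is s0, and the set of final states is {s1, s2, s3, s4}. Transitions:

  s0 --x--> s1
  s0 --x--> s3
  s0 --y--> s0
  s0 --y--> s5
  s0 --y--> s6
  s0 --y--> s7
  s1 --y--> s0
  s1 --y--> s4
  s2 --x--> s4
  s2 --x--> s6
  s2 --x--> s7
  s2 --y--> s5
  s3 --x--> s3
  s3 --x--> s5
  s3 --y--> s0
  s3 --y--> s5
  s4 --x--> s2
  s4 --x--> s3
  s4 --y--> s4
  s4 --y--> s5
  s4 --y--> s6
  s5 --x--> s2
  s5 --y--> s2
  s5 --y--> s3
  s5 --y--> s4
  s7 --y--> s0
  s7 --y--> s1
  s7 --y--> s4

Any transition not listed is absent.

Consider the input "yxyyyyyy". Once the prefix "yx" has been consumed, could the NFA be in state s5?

No

Start in {s0}.
Read 'y': {s0} → {s0, s5, s6, s7}.
Read 'x': {s0, s5, s6, s7} → {s1, s2, s3}.
State s5 is not in {s1, s2, s3}.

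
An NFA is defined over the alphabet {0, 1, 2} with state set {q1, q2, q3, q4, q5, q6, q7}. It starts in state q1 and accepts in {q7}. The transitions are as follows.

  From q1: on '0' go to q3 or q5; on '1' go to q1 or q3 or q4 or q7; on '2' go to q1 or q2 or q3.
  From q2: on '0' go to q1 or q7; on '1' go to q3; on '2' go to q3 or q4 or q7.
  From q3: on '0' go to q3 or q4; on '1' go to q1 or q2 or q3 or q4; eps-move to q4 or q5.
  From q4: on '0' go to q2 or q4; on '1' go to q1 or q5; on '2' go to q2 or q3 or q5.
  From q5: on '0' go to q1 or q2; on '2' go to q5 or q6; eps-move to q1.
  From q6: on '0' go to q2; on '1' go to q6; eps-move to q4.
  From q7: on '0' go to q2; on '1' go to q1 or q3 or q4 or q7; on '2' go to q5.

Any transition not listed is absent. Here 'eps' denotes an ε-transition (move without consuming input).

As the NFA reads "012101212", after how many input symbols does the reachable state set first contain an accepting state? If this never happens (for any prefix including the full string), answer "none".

2

Start in {q1}.
Read '0': {q1} → {q1, q3, q4, q5}.
Read '1': {q1, q3, q4, q5} → {q1, q2, q3, q4, q5, q7}.
None of the earlier sets intersect F, but {q1, q2, q3, q4, q5, q7} does.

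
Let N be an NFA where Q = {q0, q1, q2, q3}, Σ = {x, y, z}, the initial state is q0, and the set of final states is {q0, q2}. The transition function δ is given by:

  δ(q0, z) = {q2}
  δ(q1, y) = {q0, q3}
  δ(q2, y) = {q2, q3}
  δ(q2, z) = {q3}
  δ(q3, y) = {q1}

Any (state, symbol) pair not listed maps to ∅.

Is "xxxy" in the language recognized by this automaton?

Start in {q0}.
Read 'x': {q0} → ∅.
The set is empty and remains empty for the remaining 3 symbols.
The final set ∅ contains no accepting state.

No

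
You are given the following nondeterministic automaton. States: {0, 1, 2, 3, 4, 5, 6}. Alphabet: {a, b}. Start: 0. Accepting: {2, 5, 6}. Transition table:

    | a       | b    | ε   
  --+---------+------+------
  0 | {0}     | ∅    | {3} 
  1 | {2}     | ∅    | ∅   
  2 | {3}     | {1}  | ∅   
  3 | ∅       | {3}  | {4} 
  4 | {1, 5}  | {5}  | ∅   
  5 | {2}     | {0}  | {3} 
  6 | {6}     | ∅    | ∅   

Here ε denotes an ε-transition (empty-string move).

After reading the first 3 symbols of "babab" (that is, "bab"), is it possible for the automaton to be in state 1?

Start: ε-closure({0}) = {0, 3, 4}.
Read 'b': 0→∅, 3→{3}, 4→{5}; union {3, 5}; ε-closure = {3, 4, 5}.
Read 'a': 3→∅, 4→{1, 5}, 5→{2}; union {1, 2, 5}; ε-closure = {1, 2, 3, 4, 5}.
Read 'b': 1→∅, 2→{1}, 3→{3}, 4→{5}, 5→{0}; union {0, 1, 3, 5}; ε-closure = {0, 1, 3, 4, 5}.
State 1 is in {0, 1, 3, 4, 5}.

Yes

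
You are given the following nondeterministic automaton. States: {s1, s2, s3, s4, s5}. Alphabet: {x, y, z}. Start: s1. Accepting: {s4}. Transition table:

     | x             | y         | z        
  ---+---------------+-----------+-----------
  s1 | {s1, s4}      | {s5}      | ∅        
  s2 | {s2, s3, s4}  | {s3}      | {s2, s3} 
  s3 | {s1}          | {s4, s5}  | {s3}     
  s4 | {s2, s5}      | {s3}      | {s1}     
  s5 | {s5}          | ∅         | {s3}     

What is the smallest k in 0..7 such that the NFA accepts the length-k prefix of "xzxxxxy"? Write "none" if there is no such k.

1

Start in {s1}.
Read 'x': s1→{s1, s4}; now {s1, s4}.
None of the earlier sets intersect F, but {s1, s4} does.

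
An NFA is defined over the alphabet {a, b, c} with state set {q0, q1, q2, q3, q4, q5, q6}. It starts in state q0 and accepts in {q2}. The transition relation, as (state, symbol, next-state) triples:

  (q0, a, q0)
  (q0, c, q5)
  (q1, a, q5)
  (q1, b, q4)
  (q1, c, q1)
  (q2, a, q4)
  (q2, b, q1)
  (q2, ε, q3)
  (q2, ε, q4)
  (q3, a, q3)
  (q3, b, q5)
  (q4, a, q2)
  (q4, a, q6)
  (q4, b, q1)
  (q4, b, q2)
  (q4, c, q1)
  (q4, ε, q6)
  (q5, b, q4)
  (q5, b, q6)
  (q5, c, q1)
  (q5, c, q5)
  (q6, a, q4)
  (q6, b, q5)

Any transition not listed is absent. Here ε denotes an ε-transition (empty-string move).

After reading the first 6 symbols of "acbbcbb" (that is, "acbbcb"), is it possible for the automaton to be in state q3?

Start in {q0}.
Read 'a': {q0} → {q0}.
Read 'c': {q0} → {q5}.
Read 'b': {q5} → {q4, q6}.
Read 'b': {q4, q6} → {q1, q2, q3, q4, q5, q6}.
Read 'c': {q1, q2, q3, q4, q5, q6} → {q1, q5}.
Read 'b': {q1, q5} → {q4, q6}.
State q3 is not in {q4, q6}.

No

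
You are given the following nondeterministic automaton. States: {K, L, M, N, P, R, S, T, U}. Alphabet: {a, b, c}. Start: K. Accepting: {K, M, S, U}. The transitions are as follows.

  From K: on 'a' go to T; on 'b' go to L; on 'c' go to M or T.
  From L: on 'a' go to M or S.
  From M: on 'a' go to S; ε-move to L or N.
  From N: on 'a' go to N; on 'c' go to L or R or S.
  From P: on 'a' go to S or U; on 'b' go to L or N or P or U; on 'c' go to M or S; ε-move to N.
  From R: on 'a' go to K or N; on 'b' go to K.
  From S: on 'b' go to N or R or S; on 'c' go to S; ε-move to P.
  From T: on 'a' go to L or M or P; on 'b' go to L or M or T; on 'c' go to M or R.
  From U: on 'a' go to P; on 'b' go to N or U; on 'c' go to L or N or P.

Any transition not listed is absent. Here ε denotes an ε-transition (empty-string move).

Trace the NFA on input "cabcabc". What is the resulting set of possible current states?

Start in {K}.
Read 'c': K→{M, T}; union {M, T}; ε-closure = {L, M, N, T}.
Read 'a': L→{M, S}, M→{S}, N→{N}, T→{L, M, P}; now {L, M, N, P, S}.
Read 'b': L→∅, M→∅, N→∅, P→{L, N, P, U}, S→{N, R, S}; now {L, N, P, R, S, U}.
Read 'c': L→∅, N→{L, R, S}, P→{M, S}, R→∅, S→{S}, U→{L, N, P}; now {L, M, N, P, R, S}.
Read 'a': L→{M, S}, M→{S}, N→{N}, P→{S, U}, R→{K, N}, S→∅; union {K, M, N, S, U}; ε-closure = {K, L, M, N, P, S, U}.
Read 'b': K→{L}, L→∅, M→∅, N→∅, P→{L, N, P, U}, S→{N, R, S}, U→{N, U}; now {L, N, P, R, S, U}.
Read 'c': L→∅, N→{L, R, S}, P→{M, S}, R→∅, S→{S}, U→{L, N, P}; now {L, M, N, P, R, S}.

{L, M, N, P, R, S}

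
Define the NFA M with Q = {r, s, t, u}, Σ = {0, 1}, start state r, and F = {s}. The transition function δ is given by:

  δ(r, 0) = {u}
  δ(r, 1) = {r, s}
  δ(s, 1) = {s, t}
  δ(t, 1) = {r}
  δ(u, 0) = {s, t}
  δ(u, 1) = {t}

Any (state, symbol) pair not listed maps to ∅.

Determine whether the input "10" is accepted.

No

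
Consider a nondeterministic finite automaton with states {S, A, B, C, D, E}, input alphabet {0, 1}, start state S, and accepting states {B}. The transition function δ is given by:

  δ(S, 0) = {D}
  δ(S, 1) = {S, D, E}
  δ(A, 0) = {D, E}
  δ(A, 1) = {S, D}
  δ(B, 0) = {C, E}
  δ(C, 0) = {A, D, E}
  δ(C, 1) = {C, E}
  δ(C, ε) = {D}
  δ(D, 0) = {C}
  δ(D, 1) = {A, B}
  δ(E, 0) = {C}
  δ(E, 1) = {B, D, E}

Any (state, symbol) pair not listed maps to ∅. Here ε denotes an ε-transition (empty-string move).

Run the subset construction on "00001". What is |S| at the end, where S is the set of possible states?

6

Start in {S}.
Read '0': {S} → {D}.
Read '0': {D} → {C, D}.
Read '0': {C, D} → {A, C, D, E}.
Read '0': {A, C, D, E} → {A, C, D, E}.
Read '1': {A, C, D, E} → {S, A, B, C, D, E}.
That set has 6 states.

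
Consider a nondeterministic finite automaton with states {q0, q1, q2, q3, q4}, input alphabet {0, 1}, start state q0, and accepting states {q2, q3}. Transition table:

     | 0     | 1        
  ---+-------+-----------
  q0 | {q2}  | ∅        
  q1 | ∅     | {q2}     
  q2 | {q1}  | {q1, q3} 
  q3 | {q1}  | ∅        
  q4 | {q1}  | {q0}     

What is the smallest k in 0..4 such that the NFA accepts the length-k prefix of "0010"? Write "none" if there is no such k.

Start in {q0}.
Read '0': {q0} → {q2}.
None of the earlier sets intersect F, but {q2} does.

1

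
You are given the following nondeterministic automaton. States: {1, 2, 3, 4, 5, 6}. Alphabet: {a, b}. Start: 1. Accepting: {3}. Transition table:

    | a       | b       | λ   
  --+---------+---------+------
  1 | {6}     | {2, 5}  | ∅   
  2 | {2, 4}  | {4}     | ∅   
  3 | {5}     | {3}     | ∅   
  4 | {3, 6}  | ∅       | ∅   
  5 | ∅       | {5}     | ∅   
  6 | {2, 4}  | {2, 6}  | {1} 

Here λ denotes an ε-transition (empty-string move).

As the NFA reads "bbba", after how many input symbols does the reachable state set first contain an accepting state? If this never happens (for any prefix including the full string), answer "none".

Start in {1}.
Read 'b': {1} → {2, 5}.
Read 'b': {2, 5} → {4, 5}.
Read 'b': {4, 5} → {5}.
Read 'a': {5} → ∅.
No reachable set along the way intersects F.

none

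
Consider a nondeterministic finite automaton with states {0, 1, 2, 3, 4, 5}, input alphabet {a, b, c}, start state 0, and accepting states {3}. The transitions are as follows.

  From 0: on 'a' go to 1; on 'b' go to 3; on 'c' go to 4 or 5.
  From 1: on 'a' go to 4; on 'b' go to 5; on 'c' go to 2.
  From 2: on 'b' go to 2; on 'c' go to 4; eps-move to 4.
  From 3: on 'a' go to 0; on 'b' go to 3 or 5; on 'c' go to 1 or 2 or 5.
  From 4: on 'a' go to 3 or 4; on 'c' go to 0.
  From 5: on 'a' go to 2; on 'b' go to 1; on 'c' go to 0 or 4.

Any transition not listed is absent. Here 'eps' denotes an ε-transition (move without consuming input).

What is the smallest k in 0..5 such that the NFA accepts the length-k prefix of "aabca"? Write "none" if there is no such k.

none

Start in {0}.
Read 'a': {0} → {1}.
Read 'a': {1} → {4}.
Read 'b': {4} → ∅.
The set is empty and remains empty for the remaining 2 symbols.
No reachable set along the way intersects F.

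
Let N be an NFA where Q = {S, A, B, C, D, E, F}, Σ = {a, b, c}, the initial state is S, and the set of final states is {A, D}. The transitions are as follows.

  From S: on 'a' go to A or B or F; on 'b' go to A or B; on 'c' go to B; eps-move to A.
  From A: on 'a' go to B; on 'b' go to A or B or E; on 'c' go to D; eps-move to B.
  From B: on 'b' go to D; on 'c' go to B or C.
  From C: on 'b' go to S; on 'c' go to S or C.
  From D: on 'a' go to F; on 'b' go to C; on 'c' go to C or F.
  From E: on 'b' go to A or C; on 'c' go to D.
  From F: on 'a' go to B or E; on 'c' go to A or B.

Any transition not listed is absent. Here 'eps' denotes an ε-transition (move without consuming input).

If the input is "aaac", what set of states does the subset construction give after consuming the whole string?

Start: ε-closure({S}) = {S, A, B}.
Read 'a': {S, A, B} → {A, B, F}.
Read 'a': {A, B, F} → {B, E}.
Read 'a': {B, E} → ∅.
The set is empty and remains empty for the remaining 1 symbol.

∅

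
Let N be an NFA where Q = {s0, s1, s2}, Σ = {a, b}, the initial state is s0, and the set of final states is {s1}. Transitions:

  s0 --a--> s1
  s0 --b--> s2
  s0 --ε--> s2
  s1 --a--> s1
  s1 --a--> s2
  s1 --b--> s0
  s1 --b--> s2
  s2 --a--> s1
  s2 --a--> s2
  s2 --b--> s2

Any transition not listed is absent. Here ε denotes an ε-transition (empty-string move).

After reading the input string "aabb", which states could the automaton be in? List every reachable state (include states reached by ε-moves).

Start: ε-closure({s0}) = {s0, s2}.
Read 'a': s0→{s1}, s2→{s1, s2}; now {s1, s2}.
Read 'a': s1→{s1, s2}, s2→{s1, s2}; now {s1, s2}.
Read 'b': s1→{s0, s2}, s2→{s2}; now {s0, s2}.
Read 'b': s0→{s2}, s2→{s2}; now {s2}.

{s2}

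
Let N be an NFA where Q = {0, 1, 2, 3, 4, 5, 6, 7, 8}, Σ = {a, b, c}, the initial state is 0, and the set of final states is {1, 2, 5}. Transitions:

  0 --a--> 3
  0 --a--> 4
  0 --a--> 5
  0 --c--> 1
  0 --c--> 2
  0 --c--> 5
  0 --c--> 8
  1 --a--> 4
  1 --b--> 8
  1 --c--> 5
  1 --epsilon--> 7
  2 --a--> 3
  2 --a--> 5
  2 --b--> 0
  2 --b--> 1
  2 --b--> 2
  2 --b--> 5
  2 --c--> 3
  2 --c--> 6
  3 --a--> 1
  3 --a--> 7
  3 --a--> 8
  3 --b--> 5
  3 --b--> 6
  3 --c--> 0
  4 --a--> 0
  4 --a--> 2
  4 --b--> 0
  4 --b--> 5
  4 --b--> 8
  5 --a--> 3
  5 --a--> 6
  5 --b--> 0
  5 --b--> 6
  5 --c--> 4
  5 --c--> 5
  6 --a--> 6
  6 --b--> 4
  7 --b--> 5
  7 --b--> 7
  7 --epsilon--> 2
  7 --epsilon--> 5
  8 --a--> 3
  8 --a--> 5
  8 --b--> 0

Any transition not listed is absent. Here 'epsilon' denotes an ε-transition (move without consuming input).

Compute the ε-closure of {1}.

{1, 2, 5, 7}

Begin with {1}.
ε-move 1 → 7; add 7.
ε-move 7 → 2; add 2.
ε-move 7 → 5; add 5.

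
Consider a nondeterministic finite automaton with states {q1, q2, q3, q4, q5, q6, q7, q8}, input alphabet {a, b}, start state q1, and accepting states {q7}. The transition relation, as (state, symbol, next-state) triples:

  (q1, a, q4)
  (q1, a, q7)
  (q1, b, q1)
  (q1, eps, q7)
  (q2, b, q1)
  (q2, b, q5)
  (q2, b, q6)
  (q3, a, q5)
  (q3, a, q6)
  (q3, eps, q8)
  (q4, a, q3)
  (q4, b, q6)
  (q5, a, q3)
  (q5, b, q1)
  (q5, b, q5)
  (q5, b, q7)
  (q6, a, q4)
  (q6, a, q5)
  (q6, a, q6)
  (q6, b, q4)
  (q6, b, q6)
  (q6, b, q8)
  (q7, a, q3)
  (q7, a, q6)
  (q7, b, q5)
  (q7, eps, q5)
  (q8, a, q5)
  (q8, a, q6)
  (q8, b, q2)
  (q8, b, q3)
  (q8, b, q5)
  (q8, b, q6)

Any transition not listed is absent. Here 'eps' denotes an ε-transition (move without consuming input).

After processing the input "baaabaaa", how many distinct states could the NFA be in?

Start: ε-closure({q1}) = {q1, q5, q7}.
Read 'b': q1→{q1}, q5→{q1, q5, q7}, q7→{q5}; now {q1, q5, q7}.
Read 'a': q1→{q4, q7}, q5→{q3}, q7→{q3, q6}; union {q3, q4, q6, q7}; ε-closure = {q3, q4, q5, q6, q7, q8}.
Read 'a': q3→{q5, q6}, q4→{q3}, q5→{q3}, q6→{q4, q5, q6}, q7→{q3, q6}, q8→{q5, q6}; union {q3, q4, q5, q6}; ε-closure = {q3, q4, q5, q6, q8}.
Read 'a': q3→{q5, q6}, q4→{q3}, q5→{q3}, q6→{q4, q5, q6}, q8→{q5, q6}; union {q3, q4, q5, q6}; ε-closure = {q3, q4, q5, q6, q8}.
Read 'b': q3→∅, q4→{q6}, q5→{q1, q5, q7}, q6→{q4, q6, q8}, q8→{q2, q3, q5, q6}; now {q1, q2, q3, q4, q5, q6, q7, q8}.
Read 'a': q1→{q4, q7}, q2→∅, q3→{q5, q6}, q4→{q3}, q5→{q3}, q6→{q4, q5, q6}, q7→{q3, q6}, q8→{q5, q6}; union {q3, q4, q5, q6, q7}; ε-closure = {q3, q4, q5, q6, q7, q8}.
Read 'a': q3→{q5, q6}, q4→{q3}, q5→{q3}, q6→{q4, q5, q6}, q7→{q3, q6}, q8→{q5, q6}; union {q3, q4, q5, q6}; ε-closure = {q3, q4, q5, q6, q8}.
Read 'a': q3→{q5, q6}, q4→{q3}, q5→{q3}, q6→{q4, q5, q6}, q8→{q5, q6}; union {q3, q4, q5, q6}; ε-closure = {q3, q4, q5, q6, q8}.
That set has 5 states.

5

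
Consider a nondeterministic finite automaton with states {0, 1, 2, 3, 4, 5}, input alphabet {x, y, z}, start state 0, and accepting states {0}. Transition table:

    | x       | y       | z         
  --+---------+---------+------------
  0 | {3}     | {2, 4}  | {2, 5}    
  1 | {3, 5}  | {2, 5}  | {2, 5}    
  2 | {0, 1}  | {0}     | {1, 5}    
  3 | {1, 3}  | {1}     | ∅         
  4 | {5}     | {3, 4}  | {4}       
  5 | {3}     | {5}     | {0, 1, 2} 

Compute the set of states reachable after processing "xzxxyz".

∅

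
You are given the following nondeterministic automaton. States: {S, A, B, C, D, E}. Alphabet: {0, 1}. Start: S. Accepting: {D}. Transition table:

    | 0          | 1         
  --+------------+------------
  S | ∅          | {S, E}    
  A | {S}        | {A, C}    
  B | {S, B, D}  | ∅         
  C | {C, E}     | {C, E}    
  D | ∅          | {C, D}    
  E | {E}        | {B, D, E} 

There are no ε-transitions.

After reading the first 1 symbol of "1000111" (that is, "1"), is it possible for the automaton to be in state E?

Start in {S}.
Read '1': S→{S, E}; now {S, E}.
State E is in {S, E}.

Yes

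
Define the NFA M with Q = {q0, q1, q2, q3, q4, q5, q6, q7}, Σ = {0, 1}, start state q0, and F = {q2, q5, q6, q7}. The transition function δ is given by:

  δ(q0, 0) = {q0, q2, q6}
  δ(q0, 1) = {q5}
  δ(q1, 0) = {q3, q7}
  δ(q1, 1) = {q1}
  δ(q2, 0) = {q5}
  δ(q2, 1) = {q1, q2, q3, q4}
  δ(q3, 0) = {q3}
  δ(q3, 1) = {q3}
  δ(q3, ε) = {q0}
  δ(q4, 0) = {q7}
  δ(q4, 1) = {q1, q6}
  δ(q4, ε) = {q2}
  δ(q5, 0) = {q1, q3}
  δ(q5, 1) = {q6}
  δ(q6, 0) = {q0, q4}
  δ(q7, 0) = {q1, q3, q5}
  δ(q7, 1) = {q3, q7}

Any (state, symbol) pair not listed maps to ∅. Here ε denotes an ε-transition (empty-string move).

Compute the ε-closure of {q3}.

{q0, q3}

Begin with {q3}.
ε-move q3 → q0; add q0.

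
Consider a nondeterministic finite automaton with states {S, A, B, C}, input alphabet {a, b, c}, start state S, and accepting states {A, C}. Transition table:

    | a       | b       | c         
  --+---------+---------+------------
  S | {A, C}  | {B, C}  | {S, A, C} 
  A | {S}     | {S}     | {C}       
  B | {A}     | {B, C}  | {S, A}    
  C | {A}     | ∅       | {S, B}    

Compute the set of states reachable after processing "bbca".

Start in {S}.
Read 'b': {S} → {B, C}.
Read 'b': {B, C} → {B, C}.
Read 'c': {B, C} → {S, A, B}.
Read 'a': {S, A, B} → {S, A, C}.

{S, A, C}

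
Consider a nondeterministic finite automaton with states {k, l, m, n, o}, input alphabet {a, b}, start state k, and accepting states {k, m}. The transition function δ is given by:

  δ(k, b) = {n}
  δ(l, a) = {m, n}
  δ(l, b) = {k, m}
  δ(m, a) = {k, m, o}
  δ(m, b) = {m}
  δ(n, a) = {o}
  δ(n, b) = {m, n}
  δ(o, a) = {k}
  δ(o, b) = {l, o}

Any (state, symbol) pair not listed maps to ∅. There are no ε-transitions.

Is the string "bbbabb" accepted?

Yes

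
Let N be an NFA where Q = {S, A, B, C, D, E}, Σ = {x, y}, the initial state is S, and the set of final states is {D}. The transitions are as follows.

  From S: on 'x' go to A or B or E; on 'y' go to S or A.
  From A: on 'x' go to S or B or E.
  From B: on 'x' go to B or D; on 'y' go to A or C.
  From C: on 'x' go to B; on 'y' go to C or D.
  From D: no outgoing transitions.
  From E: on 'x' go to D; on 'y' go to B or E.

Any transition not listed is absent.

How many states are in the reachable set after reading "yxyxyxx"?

Start in {S}.
Read 'y': {S} → {S, A}.
Read 'x': {S, A} → {S, A, B, E}.
Read 'y': {S, A, B, E} → {S, A, B, C, E}.
Read 'x': {S, A, B, C, E} → {S, A, B, D, E}.
Read 'y': {S, A, B, D, E} → {S, A, B, C, E}.
Read 'x': {S, A, B, C, E} → {S, A, B, D, E}.
Read 'x': {S, A, B, D, E} → {S, A, B, D, E}.
That set has 5 states.

5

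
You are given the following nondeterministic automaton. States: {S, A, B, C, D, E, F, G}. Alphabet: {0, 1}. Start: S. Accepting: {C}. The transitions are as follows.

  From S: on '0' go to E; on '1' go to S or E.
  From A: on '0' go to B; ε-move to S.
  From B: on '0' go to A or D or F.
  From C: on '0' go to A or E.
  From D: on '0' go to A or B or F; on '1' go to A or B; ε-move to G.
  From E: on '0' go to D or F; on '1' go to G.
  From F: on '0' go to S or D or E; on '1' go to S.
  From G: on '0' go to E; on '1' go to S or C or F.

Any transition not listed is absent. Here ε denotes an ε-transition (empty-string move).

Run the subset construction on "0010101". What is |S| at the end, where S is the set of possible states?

Start in {S}.
Read '0': S→{E}; now {E}.
Read '0': E→{D, F}; union {D, F}; ε-closure = {D, F, G}.
Read '1': D→{A, B}, F→{S}, G→{S, C, F}; now {S, A, B, C, F}.
Read '0': S→{E}, A→{B}, B→{A, D, F}, C→{A, E}, F→{S, D, E}; union {S, A, B, D, E, F}; ε-closure = {S, A, B, D, E, F, G}.
Read '1': S→{S, E}, A→∅, B→∅, D→{A, B}, E→{G}, F→{S}, G→{S, C, F}; now {S, A, B, C, E, F, G}.
Read '0': S→{E}, A→{B}, B→{A, D, F}, C→{A, E}, E→{D, F}, F→{S, D, E}, G→{E}; union {S, A, B, D, E, F}; ε-closure = {S, A, B, D, E, F, G}.
Read '1': S→{S, E}, A→∅, B→∅, D→{A, B}, E→{G}, F→{S}, G→{S, C, F}; now {S, A, B, C, E, F, G}.
That set has 7 states.

7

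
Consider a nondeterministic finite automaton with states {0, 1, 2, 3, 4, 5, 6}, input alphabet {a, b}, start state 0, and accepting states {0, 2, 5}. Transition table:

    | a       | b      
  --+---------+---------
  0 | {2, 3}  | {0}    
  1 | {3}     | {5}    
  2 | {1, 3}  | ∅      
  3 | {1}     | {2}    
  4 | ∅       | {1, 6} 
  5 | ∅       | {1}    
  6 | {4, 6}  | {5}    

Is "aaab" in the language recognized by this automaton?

Start in {0}.
Read 'a': {0} → {2, 3}.
Read 'a': {2, 3} → {1, 3}.
Read 'a': {1, 3} → {1, 3}.
Read 'b': {1, 3} → {2, 5}.
The final set {2, 5} contains the accepting states 2, 5.

Yes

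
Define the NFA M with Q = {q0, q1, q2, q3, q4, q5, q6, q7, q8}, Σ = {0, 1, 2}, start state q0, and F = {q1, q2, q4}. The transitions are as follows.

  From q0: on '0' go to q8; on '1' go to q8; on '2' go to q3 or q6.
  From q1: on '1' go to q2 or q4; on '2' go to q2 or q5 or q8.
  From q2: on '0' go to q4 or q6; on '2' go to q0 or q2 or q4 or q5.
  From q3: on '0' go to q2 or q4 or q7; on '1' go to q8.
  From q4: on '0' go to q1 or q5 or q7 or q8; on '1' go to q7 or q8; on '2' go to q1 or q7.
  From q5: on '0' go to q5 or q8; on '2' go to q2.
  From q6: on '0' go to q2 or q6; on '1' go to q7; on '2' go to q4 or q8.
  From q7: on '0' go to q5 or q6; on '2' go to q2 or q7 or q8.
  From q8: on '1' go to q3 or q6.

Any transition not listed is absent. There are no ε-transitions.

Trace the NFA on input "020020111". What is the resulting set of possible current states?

∅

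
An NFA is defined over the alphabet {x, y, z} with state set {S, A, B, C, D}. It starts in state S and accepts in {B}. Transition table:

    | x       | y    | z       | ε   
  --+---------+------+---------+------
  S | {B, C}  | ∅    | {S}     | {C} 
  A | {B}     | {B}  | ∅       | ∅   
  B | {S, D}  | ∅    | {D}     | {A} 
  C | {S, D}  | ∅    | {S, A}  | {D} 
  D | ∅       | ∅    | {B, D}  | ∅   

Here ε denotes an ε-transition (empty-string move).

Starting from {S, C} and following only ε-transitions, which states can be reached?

{S, C, D}

Begin with {S, C}.
ε-move C → D; add D.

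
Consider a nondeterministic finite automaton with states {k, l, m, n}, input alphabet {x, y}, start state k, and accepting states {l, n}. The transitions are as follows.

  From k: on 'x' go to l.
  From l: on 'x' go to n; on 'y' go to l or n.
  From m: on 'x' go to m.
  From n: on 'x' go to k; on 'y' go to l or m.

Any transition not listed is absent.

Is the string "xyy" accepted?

Yes

Start in {k}.
Read 'x': k→{l}; now {l}.
Read 'y': l→{l, n}; now {l, n}.
Read 'y': l→{l, n}, n→{l, m}; now {l, m, n}.
The final set {l, m, n} contains the accepting states l, n.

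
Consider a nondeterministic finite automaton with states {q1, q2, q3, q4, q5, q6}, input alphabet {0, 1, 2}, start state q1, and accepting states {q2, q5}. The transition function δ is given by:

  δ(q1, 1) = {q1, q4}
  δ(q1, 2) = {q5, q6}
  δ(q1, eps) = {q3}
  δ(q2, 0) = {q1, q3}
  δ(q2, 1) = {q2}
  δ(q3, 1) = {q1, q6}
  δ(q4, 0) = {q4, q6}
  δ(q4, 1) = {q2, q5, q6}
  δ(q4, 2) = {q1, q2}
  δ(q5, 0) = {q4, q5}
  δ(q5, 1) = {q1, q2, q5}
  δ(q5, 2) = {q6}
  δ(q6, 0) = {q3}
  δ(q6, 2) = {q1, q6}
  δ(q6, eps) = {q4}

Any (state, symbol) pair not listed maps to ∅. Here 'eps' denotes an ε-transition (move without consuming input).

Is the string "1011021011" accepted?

Start: ε-closure({q1}) = {q1, q3}.
Read '1': q1→{q1, q4}, q3→{q1, q6}; union {q1, q4, q6}; ε-closure = {q1, q3, q4, q6}.
Read '0': q1→∅, q3→∅, q4→{q4, q6}, q6→{q3}; now {q3, q4, q6}.
Read '1': q3→{q1, q6}, q4→{q2, q5, q6}, q6→∅; union {q1, q2, q5, q6}; ε-closure = {q1, q2, q3, q4, q5, q6}.
Read '1': q1→{q1, q4}, q2→{q2}, q3→{q1, q6}, q4→{q2, q5, q6}, q5→{q1, q2, q5}, q6→∅; union {q1, q2, q4, q5, q6}; ε-closure = {q1, q2, q3, q4, q5, q6}.
Read '0': q1→∅, q2→{q1, q3}, q3→∅, q4→{q4, q6}, q5→{q4, q5}, q6→{q3}; now {q1, q3, q4, q5, q6}.
Read '2': q1→{q5, q6}, q3→∅, q4→{q1, q2}, q5→{q6}, q6→{q1, q6}; union {q1, q2, q5, q6}; ε-closure = {q1, q2, q3, q4, q5, q6}.
Read '1': q1→{q1, q4}, q2→{q2}, q3→{q1, q6}, q4→{q2, q5, q6}, q5→{q1, q2, q5}, q6→∅; union {q1, q2, q4, q5, q6}; ε-closure = {q1, q2, q3, q4, q5, q6}.
Read '0': q1→∅, q2→{q1, q3}, q3→∅, q4→{q4, q6}, q5→{q4, q5}, q6→{q3}; now {q1, q3, q4, q5, q6}.
Read '1': q1→{q1, q4}, q3→{q1, q6}, q4→{q2, q5, q6}, q5→{q1, q2, q5}, q6→∅; union {q1, q2, q4, q5, q6}; ε-closure = {q1, q2, q3, q4, q5, q6}.
Read '1': q1→{q1, q4}, q2→{q2}, q3→{q1, q6}, q4→{q2, q5, q6}, q5→{q1, q2, q5}, q6→∅; union {q1, q2, q4, q5, q6}; ε-closure = {q1, q2, q3, q4, q5, q6}.
The final set {q1, q2, q3, q4, q5, q6} contains the accepting states q2, q5.

Yes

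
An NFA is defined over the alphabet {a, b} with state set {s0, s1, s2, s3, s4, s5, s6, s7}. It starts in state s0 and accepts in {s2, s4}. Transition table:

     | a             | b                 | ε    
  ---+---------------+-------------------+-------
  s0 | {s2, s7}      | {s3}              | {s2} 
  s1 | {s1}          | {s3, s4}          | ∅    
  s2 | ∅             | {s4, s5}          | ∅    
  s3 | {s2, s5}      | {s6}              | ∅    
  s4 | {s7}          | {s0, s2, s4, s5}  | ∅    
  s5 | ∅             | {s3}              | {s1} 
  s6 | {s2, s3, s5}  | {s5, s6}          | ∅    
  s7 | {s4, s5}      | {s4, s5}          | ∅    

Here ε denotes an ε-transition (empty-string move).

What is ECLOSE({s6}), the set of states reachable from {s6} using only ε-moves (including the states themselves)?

Begin with {s6}.
No ε-moves leave this set, so the closure equals the set itself.

{s6}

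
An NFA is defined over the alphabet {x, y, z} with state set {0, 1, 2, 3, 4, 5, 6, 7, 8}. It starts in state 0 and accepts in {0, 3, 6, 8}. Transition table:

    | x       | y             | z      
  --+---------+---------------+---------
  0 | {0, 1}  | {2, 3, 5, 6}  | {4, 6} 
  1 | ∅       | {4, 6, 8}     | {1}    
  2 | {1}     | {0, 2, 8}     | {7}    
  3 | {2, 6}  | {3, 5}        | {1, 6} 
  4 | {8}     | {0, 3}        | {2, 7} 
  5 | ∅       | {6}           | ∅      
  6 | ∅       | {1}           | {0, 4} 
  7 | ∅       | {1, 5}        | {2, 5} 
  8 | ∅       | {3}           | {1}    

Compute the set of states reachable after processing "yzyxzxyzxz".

{1, 4, 6}

Start in {0}.
Read 'y': {0} → {2, 3, 5, 6}.
Read 'z': {2, 3, 5, 6} → {0, 1, 4, 6, 7}.
Read 'y': {0, 1, 4, 6, 7} → {0, 1, 2, 3, 4, 5, 6, 8}.
Read 'x': {0, 1, 2, 3, 4, 5, 6, 8} → {0, 1, 2, 6, 8}.
Read 'z': {0, 1, 2, 6, 8} → {0, 1, 4, 6, 7}.
Read 'x': {0, 1, 4, 6, 7} → {0, 1, 8}.
Read 'y': {0, 1, 8} → {2, 3, 4, 5, 6, 8}.
Read 'z': {2, 3, 4, 5, 6, 8} → {0, 1, 2, 4, 6, 7}.
Read 'x': {0, 1, 2, 4, 6, 7} → {0, 1, 8}.
Read 'z': {0, 1, 8} → {1, 4, 6}.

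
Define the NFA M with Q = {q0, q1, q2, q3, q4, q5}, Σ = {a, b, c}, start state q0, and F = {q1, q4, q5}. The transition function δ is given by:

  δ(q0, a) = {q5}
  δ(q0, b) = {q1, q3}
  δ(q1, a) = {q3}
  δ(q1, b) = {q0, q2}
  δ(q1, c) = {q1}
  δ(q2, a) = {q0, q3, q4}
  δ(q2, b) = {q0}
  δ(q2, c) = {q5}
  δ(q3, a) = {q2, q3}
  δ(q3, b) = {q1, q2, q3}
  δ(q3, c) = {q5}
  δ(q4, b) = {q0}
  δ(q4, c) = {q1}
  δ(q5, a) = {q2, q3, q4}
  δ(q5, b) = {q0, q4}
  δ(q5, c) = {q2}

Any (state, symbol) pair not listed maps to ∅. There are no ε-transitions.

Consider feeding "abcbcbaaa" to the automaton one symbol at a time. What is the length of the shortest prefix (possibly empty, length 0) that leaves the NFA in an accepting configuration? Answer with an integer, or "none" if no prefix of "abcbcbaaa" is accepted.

Start in {q0}.
Read 'a': {q0} → {q5}.
None of the earlier sets intersect F, but {q5} does.

1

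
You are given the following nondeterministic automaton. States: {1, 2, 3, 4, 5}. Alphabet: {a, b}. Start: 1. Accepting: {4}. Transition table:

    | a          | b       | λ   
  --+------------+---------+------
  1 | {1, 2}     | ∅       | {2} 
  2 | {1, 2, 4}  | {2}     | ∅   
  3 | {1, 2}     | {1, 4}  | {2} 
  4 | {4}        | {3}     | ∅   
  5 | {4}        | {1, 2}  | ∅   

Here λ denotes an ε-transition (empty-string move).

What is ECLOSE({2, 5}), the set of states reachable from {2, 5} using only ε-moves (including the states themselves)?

{2, 5}

Begin with {2, 5}.
No ε-moves leave this set, so the closure equals the set itself.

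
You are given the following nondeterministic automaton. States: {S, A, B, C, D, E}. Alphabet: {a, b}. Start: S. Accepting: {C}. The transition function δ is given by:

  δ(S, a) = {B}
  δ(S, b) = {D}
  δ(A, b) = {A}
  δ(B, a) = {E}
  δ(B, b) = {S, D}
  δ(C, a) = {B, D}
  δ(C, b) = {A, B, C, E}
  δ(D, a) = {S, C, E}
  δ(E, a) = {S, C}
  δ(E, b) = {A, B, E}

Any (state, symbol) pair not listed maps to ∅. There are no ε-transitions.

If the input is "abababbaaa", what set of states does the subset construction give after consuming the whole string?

Start in {S}.
Read 'a': S→{B}; now {B}.
Read 'b': B→{S, D}; now {S, D}.
Read 'a': S→{B}, D→{S, C, E}; now {S, B, C, E}.
Read 'b': S→{D}, B→{S, D}, C→{A, B, C, E}, E→{A, B, E}; now {S, A, B, C, D, E}.
Read 'a': S→{B}, A→∅, B→{E}, C→{B, D}, D→{S, C, E}, E→{S, C}; now {S, B, C, D, E}.
Read 'b': S→{D}, B→{S, D}, C→{A, B, C, E}, D→∅, E→{A, B, E}; now {S, A, B, C, D, E}.
Read 'b': S→{D}, A→{A}, B→{S, D}, C→{A, B, C, E}, D→∅, E→{A, B, E}; now {S, A, B, C, D, E}.
Read 'a': S→{B}, A→∅, B→{E}, C→{B, D}, D→{S, C, E}, E→{S, C}; now {S, B, C, D, E}.
Read 'a': S→{B}, B→{E}, C→{B, D}, D→{S, C, E}, E→{S, C}; now {S, B, C, D, E}.
Read 'a': S→{B}, B→{E}, C→{B, D}, D→{S, C, E}, E→{S, C}; now {S, B, C, D, E}.

{S, B, C, D, E}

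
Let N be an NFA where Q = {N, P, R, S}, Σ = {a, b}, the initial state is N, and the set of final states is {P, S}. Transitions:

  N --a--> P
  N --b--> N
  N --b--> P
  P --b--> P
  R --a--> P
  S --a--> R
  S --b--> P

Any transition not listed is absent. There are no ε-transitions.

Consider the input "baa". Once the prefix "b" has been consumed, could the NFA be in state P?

Yes

Start in {N}.
Read 'b': {N} → {N, P}.
State P is in {N, P}.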